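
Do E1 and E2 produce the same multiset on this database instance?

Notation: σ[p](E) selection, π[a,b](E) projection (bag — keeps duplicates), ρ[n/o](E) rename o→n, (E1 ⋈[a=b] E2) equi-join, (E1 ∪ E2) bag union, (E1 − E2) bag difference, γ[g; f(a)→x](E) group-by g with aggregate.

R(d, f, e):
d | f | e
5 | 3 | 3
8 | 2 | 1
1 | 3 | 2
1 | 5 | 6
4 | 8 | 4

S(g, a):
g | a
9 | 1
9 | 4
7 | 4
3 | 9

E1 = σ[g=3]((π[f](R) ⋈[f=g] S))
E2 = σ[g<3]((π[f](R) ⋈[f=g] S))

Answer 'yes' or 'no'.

E1 per-node cardinality:
  R → 5
  π[f](R) → 5
  S → 4
  (π[f](R) ⋈[f=g] S) → 2
  σ[g=3]((π[f](R) ⋈[f=g] S)) → 2
E2 per-node cardinality:
  R → 5
  π[f](R) → 5
  S → 4
  (π[f](R) ⋈[f=g] S) → 2
  σ[g<3]((π[f](R) ⋈[f=g] S)) → 0

E1 result:
f | g | a
3 | 3 | 9
3 | 3 | 9
E2 result:
f | g | a
(0 rows)
Witness: (3, 3, 9) appears 2× in E1 but 0× in E2.

no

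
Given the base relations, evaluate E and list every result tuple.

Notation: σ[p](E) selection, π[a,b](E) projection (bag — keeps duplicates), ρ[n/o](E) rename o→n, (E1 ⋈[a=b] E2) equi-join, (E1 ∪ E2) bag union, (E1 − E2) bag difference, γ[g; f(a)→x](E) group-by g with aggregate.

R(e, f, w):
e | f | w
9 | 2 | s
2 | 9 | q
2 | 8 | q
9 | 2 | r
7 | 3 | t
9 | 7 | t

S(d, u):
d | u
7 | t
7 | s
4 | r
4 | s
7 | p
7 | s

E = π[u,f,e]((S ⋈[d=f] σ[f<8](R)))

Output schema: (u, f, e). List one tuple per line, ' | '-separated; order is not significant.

Subexpression sizes:
  S → 6
  R → 6
  σ[f<8](R) → 4
  (S ⋈[d=f] σ[f<8](R)) → 4
  π[u,f,e]((S ⋈[d=f] σ[f<8](R))) → 4

== RESULT ==
u | f | e
p | 7 | 9
s | 7 | 9
s | 7 | 9
t | 7 | 9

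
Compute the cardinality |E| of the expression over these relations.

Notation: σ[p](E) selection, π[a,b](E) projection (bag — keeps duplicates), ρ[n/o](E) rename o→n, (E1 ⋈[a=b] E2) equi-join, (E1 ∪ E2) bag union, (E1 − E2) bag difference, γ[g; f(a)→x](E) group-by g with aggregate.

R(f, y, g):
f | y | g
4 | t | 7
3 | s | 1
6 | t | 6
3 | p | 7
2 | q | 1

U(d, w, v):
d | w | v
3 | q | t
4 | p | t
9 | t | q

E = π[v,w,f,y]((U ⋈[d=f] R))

Row counts bottom-up:
  U → 3
  R → 5
  (U ⋈[d=f] R) → 3
  π[v,w,f,y]((U ⋈[d=f] R)) → 3

|E| = 3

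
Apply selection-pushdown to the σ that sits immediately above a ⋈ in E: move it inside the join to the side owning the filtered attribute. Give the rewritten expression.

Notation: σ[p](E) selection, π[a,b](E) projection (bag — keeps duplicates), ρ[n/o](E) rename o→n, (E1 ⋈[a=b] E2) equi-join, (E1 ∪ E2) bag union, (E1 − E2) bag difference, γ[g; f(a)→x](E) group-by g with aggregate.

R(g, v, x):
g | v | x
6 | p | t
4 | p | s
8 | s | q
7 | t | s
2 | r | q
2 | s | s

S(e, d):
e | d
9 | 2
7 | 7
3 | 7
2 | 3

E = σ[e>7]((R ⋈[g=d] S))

σ filters on e, owned by the right side.
E' = (R ⋈[g=d] σ[e>7](S))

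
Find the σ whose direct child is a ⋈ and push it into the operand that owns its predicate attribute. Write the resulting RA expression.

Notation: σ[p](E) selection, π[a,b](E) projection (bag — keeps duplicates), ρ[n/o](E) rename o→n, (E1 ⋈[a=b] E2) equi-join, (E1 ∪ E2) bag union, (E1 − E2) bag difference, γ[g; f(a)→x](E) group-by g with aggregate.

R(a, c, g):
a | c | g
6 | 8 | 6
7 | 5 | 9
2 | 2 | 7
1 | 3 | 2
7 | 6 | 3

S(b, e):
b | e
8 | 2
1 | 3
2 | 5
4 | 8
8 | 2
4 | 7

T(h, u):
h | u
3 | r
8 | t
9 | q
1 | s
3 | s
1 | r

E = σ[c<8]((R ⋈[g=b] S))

σ filters on c, owned by the left side.
E' = (σ[c<8](R) ⋈[g=b] S)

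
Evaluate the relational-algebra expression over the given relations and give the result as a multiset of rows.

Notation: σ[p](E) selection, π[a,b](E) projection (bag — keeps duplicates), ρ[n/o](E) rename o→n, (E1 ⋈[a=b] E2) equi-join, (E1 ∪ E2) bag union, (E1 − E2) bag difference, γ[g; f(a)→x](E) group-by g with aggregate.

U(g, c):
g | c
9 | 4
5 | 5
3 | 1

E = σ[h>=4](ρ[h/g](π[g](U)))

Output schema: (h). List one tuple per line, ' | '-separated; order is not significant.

Stepwise |·|:
  U → 3
  π[g](U) → 3
  ρ[h/g](π[g](U)) → 3
  σ[h>=4](ρ[h/g](π[g](U))) → 2

== RESULT ==
h
5
9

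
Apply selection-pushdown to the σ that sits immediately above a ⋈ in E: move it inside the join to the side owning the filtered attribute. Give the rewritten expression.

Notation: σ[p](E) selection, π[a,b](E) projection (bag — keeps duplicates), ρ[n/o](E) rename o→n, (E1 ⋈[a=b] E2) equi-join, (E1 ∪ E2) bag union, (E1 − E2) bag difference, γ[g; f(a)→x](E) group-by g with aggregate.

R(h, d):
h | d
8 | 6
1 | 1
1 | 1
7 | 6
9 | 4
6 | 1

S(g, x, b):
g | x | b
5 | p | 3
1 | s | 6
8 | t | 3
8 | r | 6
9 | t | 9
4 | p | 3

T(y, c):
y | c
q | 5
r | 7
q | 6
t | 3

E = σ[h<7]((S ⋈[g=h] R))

σ filters on h, owned by the right side.
E' = (S ⋈[g=h] σ[h<7](R))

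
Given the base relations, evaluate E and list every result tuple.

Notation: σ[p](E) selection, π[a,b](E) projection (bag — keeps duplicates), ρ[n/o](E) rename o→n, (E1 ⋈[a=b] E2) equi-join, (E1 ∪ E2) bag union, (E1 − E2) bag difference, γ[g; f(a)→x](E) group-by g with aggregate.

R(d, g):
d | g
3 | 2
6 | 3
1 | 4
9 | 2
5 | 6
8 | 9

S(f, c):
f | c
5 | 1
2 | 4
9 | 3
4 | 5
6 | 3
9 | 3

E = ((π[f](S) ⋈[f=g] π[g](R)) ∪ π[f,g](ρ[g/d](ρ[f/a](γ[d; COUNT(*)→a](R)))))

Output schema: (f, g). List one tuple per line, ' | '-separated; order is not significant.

Per-node cardinality:
  S → 6
  π[f](S) → 6
  R → 6
  π[g](R) → 6
  (π[f](S) ⋈[f=g] π[g](R)) → 6
  R → 6
  γ[d; COUNT(*)→a](R) → 6
  ρ[f/a](γ[d; COUNT(*)→a](R)) → 6
  ρ[g/d](ρ[f/a](γ[d; COUNT(*)→a](R))) → 6
  π[f,g](ρ[g/d](ρ[f/a](γ[d; COUNT(*)→a](R)))) → 6
  ((π[f](S) ⋈[f=g] π[g](R)) ∪ π[f,g](ρ[g/d](ρ[f/a](γ[d; COUNT(*)→a](R))))) → 12

== RESULT ==
f | g
1 | 1
1 | 3
1 | 5
1 | 6
1 | 8
1 | 9
2 | 2
2 | 2
4 | 4
6 | 6
9 | 9
9 | 9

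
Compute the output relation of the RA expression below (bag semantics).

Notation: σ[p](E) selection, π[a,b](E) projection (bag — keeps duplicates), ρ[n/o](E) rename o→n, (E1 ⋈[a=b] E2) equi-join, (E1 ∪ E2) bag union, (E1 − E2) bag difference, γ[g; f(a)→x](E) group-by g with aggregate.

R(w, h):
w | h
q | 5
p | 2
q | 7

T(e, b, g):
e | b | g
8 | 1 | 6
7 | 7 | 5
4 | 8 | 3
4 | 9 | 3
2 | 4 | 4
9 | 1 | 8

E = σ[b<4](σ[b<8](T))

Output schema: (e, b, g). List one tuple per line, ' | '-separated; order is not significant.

Row counts bottom-up:
  T → 6
  σ[b<8](T) → 4
  σ[b<4](σ[b<8](T)) → 2

== RESULT ==
e | b | g
8 | 1 | 6
9 | 1 | 8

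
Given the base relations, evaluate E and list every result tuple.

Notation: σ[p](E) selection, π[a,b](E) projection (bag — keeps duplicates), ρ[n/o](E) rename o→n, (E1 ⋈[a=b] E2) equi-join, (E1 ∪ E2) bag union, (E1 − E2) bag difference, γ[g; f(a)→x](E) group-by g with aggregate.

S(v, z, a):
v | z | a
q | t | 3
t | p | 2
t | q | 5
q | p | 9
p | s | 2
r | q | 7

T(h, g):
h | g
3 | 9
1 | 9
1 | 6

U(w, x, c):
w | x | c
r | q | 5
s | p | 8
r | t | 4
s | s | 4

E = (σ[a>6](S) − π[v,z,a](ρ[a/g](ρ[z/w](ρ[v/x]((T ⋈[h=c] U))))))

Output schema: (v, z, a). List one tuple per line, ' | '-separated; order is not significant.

Row counts bottom-up:
  S → 6
  σ[a>6](S) → 2
  T → 3
  U → 4
  (T ⋈[h=c] U) → 0
  ρ[v/x]((T ⋈[h=c] U)) → 0
  ρ[z/w](ρ[v/x]((T ⋈[h=c] U))) → 0
  ρ[a/g](ρ[z/w](ρ[v/x]((T ⋈[h=c] U)))) → 0
  π[v,z,a](ρ[a/g](ρ[z/w](ρ[v/x]((T ⋈[h=c] U))))) → 0
  (σ[a>6](S) − π[v,z,a](ρ[a/g](ρ[z/w](ρ[v/x]((T ⋈[h=c] U)))))) → 2

== RESULT ==
v | z | a
q | p | 9
r | q | 7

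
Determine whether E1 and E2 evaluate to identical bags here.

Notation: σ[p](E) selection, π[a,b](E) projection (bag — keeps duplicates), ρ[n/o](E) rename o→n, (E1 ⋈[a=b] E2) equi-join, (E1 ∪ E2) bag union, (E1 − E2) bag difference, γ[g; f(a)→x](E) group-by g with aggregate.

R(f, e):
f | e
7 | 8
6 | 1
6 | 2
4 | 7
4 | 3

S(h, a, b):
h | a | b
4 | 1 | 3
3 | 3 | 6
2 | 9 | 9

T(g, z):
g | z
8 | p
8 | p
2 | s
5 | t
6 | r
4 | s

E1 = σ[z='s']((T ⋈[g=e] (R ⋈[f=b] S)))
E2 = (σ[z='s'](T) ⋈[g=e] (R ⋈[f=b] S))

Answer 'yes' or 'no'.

E1 per-node cardinality:
  T → 6
  R → 5
  S → 3
  (R ⋈[f=b] S) → 2
  (T ⋈[g=e] (R ⋈[f=b] S)) → 1
  σ[z='s']((T ⋈[g=e] (R ⋈[f=b] S))) → 1
E2 per-node cardinality:
  T → 6
  σ[z='s'](T) → 2
  R → 5
  S → 3
  (R ⋈[f=b] S) → 2
  (σ[z='s'](T) ⋈[g=e] (R ⋈[f=b] S)) → 1

E1 and E2 produce the same multiset:
g | z | f | e | h | a | b
2 | s | 6 | 2 | 3 | 3 | 6

yes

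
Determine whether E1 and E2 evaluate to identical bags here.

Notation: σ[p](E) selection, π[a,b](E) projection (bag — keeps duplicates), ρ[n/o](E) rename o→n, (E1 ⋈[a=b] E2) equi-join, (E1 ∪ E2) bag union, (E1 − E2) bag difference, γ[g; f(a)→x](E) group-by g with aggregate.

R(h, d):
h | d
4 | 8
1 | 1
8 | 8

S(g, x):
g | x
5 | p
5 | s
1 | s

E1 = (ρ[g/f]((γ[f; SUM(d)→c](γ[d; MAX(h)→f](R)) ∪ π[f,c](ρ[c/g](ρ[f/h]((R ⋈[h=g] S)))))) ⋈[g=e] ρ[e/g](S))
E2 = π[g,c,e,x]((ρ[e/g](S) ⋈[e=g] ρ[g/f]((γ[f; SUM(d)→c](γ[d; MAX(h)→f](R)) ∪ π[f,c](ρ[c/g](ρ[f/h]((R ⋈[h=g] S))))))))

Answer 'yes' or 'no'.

E1 per-node cardinality:
  R → 3
  γ[d; MAX(h)→f](R) → 2
  γ[f; SUM(d)→c](γ[d; MAX(h)→f](R)) → 2
  R → 3
  S → 3
  (R ⋈[h=g] S) → 1
  ρ[f/h]((R ⋈[h=g] S)) → 1
  ρ[c/g](ρ[f/h]((R ⋈[h=g] S))) → 1
  π[f,c](ρ[c/g](ρ[f/h]((R ⋈[h=g] S)))) → 1
  (γ[f; SUM(d)→c](γ[d; MAX(h)→f](R)) ∪ π[f,c](ρ[c/g](ρ[f/h]((R ⋈[h=g] S))))) → 3
  ρ[g/f]((γ[f; SUM(d)→c](γ[d; MAX(h)→f](R)) ∪ π[f,c](ρ[c/g](ρ[f/h]((R ⋈[h=g] S)))))) → 3
  S → 3
  ρ[e/g](S) → 3
  (ρ[g/f]((γ[f; SUM(d)→c](γ[d; MAX(h)→f](R)) ∪ π[f,c](ρ[c/g](ρ[f/h]((R ⋈[h=g] S)))))) ⋈[g=e] ρ[e/g](S)) → 2
E2 per-node cardinality:
  S → 3
  ρ[e/g](S) → 3
  R → 3
  γ[d; MAX(h)→f](R) → 2
  γ[f; SUM(d)→c](γ[d; MAX(h)→f](R)) → 2
  R → 3
  S → 3
  (R ⋈[h=g] S) → 1
  ρ[f/h]((R ⋈[h=g] S)) → 1
  ρ[c/g](ρ[f/h]((R ⋈[h=g] S))) → 1
  π[f,c](ρ[c/g](ρ[f/h]((R ⋈[h=g] S)))) → 1
  (γ[f; SUM(d)→c](γ[d; MAX(h)→f](R)) ∪ π[f,c](ρ[c/g](ρ[f/h]((R ⋈[h=g] S))))) → 3
  ρ[g/f]((γ[f; SUM(d)→c](γ[d; MAX(h)→f](R)) ∪ π[f,c](ρ[c/g](ρ[f/h]((R ⋈[h=g] S)))))) → 3
  (ρ[e/g](S) ⋈[e=g] ρ[g/f]((γ[f; SUM(d)→c](γ[d; MAX(h)→f](R)) ∪ π[f,c](ρ[c/g](ρ[f/h]((R ⋈[h=g] S))))))) → 2
  π[g,c,e,x]((ρ[e/g](S) ⋈[e=g] ρ[g/f]((γ[f; SUM(d)→c](γ[d; MAX(h)→f](R)) ∪ π[f,c](ρ[c/g](ρ[f/h]((R ⋈[h=g] S)))))))) → 2

E1 and E2 produce the same multiset:
g | c | e | x
1 | 1 | 1 | s
1 | 1 | 1 | s

yes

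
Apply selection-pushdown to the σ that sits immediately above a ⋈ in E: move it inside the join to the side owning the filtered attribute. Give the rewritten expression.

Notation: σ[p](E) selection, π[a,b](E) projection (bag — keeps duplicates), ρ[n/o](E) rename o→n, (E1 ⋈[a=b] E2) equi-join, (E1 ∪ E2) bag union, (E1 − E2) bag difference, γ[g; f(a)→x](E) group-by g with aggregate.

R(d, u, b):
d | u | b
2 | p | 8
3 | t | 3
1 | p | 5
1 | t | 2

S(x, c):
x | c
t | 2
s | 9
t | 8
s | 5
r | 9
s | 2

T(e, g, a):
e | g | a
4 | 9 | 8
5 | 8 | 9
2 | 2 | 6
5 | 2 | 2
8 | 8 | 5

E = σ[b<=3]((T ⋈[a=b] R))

σ filters on b, owned by the right side.
E' = (T ⋈[a=b] σ[b<=3](R))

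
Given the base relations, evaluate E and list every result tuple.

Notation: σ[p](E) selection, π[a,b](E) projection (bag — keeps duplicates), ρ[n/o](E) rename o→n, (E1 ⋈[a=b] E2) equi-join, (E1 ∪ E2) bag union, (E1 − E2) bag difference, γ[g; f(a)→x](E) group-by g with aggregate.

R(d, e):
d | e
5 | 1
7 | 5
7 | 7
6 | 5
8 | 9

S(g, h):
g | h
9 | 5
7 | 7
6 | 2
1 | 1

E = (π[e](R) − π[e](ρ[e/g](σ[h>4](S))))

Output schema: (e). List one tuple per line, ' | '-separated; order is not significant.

Per-node cardinality:
  R → 5
  π[e](R) → 5
  S → 4
  σ[h>4](S) → 2
  ρ[e/g](σ[h>4](S)) → 2
  π[e](ρ[e/g](σ[h>4](S))) → 2
  (π[e](R) − π[e](ρ[e/g](σ[h>4](S)))) → 3

== RESULT ==
e
1
5
5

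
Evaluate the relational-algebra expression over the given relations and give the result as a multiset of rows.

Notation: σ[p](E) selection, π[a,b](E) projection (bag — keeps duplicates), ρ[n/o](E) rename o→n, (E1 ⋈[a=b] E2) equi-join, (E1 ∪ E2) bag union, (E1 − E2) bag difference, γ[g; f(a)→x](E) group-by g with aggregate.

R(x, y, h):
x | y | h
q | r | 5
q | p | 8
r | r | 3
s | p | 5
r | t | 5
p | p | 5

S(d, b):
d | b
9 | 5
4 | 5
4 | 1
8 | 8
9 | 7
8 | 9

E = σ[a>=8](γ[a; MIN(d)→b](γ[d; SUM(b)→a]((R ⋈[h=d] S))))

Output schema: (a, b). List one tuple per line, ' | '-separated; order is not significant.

Row counts bottom-up:
  R → 6
  S → 6
  (R ⋈[h=d] S) → 2
  γ[d; SUM(b)→a]((R ⋈[h=d] S)) → 1
  γ[a; MIN(d)→b](γ[d; SUM(b)→a]((R ⋈[h=d] S))) → 1
  σ[a>=8](γ[a; MIN(d)→b](γ[d; SUM(b)→a]((R ⋈[h=d] S)))) → 1

== RESULT ==
a | b
17 | 8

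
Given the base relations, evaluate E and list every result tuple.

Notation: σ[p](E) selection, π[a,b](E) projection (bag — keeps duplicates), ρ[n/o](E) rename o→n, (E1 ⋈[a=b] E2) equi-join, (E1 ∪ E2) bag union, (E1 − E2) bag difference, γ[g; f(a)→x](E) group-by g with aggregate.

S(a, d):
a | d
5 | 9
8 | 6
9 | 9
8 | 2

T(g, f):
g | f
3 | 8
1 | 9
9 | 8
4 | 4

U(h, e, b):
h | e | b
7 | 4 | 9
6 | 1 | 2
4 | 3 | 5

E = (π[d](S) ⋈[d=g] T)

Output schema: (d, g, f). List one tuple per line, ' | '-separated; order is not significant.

Per-node cardinality:
  S → 4
  π[d](S) → 4
  T → 4
  (π[d](S) ⋈[d=g] T) → 2

== RESULT ==
d | g | f
9 | 9 | 8
9 | 9 | 8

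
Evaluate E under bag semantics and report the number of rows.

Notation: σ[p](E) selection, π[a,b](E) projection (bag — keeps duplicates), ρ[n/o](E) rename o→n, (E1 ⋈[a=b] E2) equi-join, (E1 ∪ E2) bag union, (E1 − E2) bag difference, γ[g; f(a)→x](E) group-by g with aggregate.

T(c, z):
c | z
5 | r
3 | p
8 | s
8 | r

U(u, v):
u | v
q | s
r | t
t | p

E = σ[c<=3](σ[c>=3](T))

Per-node cardinality:
  T → 4
  σ[c>=3](T) → 4
  σ[c<=3](σ[c>=3](T)) → 1

|E| = 1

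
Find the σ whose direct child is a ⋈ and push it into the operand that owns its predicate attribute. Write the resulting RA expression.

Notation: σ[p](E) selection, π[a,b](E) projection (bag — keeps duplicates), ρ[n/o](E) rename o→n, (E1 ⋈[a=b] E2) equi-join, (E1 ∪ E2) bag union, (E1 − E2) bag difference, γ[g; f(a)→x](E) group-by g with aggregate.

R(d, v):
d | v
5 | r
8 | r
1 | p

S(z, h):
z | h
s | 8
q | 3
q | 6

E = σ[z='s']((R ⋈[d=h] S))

σ filters on z, owned by the right side.
E' = (R ⋈[d=h] σ[z='s'](S))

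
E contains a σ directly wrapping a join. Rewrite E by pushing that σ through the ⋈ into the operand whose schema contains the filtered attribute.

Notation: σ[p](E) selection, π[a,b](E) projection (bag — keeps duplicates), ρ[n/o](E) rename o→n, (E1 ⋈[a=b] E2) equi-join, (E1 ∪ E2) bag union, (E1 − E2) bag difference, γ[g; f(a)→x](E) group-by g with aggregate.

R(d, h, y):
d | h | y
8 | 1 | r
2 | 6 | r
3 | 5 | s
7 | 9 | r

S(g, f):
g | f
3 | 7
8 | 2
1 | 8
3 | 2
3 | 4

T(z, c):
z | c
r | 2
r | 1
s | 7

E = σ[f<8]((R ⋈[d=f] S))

σ filters on f, owned by the right side.
E' = (R ⋈[d=f] σ[f<8](S))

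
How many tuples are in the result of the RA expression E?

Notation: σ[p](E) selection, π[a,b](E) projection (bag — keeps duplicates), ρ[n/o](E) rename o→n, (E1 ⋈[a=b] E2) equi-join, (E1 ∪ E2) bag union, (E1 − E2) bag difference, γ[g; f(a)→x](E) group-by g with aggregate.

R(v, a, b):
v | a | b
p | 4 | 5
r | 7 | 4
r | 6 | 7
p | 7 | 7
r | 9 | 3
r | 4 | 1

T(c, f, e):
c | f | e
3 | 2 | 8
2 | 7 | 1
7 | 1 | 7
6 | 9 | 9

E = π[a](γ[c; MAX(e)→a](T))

Per-node cardinality:
  T → 4
  γ[c; MAX(e)→a](T) → 4
  π[a](γ[c; MAX(e)→a](T)) → 4

|E| = 4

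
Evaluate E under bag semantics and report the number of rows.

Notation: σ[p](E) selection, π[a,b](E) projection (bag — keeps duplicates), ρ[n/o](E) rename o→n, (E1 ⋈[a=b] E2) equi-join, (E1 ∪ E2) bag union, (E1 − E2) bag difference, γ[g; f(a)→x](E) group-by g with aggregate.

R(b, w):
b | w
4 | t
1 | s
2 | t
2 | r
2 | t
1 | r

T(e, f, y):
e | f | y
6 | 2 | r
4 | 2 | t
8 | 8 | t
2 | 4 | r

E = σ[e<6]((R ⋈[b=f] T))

Subexpression sizes:
  R → 6
  T → 4
  (R ⋈[b=f] T) → 7
  σ[e<6]((R ⋈[b=f] T)) → 4

|E| = 4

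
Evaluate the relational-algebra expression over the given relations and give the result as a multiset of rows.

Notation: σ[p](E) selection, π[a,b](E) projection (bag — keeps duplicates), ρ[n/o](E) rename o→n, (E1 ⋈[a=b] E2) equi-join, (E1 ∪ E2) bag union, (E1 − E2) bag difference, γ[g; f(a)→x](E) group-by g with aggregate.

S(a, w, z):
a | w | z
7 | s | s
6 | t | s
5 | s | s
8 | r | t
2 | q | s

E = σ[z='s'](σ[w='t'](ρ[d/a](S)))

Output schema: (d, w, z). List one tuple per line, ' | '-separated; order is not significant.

Row counts bottom-up:
  S → 5
  ρ[d/a](S) → 5
  σ[w='t'](ρ[d/a](S)) → 1
  σ[z='s'](σ[w='t'](ρ[d/a](S))) → 1

== RESULT ==
d | w | z
6 | t | s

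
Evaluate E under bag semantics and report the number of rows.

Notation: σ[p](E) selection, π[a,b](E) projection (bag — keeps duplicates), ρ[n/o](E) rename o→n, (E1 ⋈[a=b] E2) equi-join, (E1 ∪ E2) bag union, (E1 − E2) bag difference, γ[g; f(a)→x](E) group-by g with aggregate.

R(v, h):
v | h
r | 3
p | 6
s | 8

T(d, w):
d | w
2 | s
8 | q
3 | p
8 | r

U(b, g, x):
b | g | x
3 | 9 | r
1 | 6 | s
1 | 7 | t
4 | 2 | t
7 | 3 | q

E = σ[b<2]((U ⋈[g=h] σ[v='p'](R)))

Per-node cardinality:
  U → 5
  R → 3
  σ[v='p'](R) → 1
  (U ⋈[g=h] σ[v='p'](R)) → 1
  σ[b<2]((U ⋈[g=h] σ[v='p'](R))) → 1

|E| = 1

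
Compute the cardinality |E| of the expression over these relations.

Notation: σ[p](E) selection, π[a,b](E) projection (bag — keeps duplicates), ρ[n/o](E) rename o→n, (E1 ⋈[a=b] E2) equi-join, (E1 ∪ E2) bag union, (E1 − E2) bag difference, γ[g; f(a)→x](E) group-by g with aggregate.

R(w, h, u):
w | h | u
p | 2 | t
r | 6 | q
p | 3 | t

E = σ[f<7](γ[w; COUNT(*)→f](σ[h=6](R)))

Per-node cardinality:
  R → 3
  σ[h=6](R) → 1
  γ[w; COUNT(*)→f](σ[h=6](R)) → 1
  σ[f<7](γ[w; COUNT(*)→f](σ[h=6](R))) → 1

|E| = 1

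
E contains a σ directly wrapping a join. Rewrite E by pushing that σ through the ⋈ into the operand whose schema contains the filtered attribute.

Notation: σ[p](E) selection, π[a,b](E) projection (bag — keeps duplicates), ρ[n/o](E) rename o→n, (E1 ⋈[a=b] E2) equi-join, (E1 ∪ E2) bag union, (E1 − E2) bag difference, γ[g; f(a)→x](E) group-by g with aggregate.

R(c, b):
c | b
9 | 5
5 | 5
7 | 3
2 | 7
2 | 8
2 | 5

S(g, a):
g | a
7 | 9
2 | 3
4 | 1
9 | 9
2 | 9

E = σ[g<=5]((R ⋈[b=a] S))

σ filters on g, owned by the right side.
E' = (R ⋈[b=a] σ[g<=5](S))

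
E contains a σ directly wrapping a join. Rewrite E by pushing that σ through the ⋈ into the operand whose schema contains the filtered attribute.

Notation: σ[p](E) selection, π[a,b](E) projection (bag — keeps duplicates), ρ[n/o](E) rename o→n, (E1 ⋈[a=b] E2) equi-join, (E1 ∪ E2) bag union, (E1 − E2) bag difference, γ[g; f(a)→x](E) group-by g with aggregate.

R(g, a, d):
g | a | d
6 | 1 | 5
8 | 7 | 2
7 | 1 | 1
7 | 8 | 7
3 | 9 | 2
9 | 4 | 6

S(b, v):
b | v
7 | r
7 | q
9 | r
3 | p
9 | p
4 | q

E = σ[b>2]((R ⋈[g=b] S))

σ filters on b, owned by the right side.
E' = (R ⋈[g=b] σ[b>2](S))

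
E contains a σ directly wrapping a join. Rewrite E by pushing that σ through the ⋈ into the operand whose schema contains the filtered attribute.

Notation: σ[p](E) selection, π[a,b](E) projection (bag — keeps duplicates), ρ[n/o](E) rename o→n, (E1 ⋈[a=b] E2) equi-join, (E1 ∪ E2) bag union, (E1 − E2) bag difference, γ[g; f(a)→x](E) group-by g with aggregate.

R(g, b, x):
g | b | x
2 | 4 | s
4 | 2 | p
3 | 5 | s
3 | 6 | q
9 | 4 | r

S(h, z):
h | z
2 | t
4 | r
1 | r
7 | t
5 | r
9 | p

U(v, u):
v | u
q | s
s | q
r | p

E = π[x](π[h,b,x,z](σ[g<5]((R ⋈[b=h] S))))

σ filters on g, owned by the left side.
E' = π[x](π[h,b,x,z]((σ[g<5](R) ⋈[b=h] S)))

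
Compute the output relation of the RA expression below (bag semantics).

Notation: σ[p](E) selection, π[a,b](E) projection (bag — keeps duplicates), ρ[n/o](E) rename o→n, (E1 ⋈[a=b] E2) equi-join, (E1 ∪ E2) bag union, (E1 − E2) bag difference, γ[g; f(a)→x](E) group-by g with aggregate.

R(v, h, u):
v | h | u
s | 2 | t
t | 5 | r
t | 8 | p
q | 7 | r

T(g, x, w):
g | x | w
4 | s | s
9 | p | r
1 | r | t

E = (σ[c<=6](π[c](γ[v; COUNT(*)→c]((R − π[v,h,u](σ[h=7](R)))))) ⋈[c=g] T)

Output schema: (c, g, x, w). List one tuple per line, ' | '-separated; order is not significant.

Subexpression sizes:
  R → 4
  R → 4
  σ[h=7](R) → 1
  π[v,h,u](σ[h=7](R)) → 1
  (R − π[v,h,u](σ[h=7](R))) → 3
  γ[v; COUNT(*)→c]((R − π[v,h,u](σ[h=7](R)))) → 2
  π[c](γ[v; COUNT(*)→c]((R − π[v,h,u](σ[h=7](R))))) → 2
  σ[c<=6](π[c](γ[v; COUNT(*)→c]((R − π[v,h,u](σ[h=7](R)))))) → 2
  T → 3
  (σ[c<=6](π[c](γ[v; COUNT(*)→c]((R − π[v,h,u](σ[h=7](R)))))) ⋈[c=g] T) → 1

== RESULT ==
c | g | x | w
1 | 1 | r | t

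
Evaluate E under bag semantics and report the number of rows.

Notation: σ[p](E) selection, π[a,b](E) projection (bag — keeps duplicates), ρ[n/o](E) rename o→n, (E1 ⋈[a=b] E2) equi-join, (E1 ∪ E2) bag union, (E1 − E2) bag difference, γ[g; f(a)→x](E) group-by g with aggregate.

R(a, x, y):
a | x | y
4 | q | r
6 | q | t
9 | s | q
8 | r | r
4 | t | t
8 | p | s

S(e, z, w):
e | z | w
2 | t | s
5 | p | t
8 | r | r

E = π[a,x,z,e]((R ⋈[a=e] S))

Per-node cardinality:
  R → 6
  S → 3
  (R ⋈[a=e] S) → 2
  π[a,x,z,e]((R ⋈[a=e] S)) → 2

|E| = 2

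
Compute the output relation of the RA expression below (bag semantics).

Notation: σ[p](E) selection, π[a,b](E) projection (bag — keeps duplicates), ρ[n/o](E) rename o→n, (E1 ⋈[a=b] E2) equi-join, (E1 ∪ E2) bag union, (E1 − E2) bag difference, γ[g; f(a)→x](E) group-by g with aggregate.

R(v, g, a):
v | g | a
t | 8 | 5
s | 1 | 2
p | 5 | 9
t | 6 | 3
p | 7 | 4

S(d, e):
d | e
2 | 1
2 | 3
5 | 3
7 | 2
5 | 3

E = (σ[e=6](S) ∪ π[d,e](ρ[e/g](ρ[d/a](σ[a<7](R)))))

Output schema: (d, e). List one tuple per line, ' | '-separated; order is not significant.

Subexpression sizes:
  S → 5
  σ[e=6](S) → 0
  R → 5
  σ[a<7](R) → 4
  ρ[d/a](σ[a<7](R)) → 4
  ρ[e/g](ρ[d/a](σ[a<7](R))) → 4
  π[d,e](ρ[e/g](ρ[d/a](σ[a<7](R)))) → 4
  (σ[e=6](S) ∪ π[d,e](ρ[e/g](ρ[d/a](σ[a<7](R))))) → 4

== RESULT ==
d | e
2 | 1
3 | 6
4 | 7
5 | 8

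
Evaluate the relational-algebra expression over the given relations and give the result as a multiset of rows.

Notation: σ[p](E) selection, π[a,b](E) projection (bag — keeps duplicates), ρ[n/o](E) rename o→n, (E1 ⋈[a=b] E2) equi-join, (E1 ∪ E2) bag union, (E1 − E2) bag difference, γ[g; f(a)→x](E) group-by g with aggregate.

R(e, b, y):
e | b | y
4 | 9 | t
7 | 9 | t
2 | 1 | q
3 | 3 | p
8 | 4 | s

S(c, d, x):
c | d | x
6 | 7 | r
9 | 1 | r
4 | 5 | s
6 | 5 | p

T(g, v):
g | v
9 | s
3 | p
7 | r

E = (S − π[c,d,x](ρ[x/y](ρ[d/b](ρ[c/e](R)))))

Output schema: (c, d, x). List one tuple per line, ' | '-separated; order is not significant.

Per-node cardinality:
  S → 4
  R → 5
  ρ[c/e](R) → 5
  ρ[d/b](ρ[c/e](R)) → 5
  ρ[x/y](ρ[d/b](ρ[c/e](R))) → 5
  π[c,d,x](ρ[x/y](ρ[d/b](ρ[c/e](R)))) → 5
  (S − π[c,d,x](ρ[x/y](ρ[d/b](ρ[c/e](R))))) → 4

== RESULT ==
c | d | x
4 | 5 | s
6 | 5 | p
6 | 7 | r
9 | 1 | r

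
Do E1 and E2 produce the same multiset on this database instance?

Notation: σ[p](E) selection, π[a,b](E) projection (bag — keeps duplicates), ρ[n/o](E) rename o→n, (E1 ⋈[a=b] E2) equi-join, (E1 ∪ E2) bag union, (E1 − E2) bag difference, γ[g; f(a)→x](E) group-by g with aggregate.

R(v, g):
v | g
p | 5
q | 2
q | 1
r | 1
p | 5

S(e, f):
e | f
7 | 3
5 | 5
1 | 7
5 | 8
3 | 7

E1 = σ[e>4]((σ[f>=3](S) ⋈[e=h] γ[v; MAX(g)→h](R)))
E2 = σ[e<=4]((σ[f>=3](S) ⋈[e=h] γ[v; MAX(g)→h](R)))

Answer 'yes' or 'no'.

E1 subexpression sizes:
  S → 5
  σ[f>=3](S) → 5
  R → 5
  γ[v; MAX(g)→h](R) → 3
  (σ[f>=3](S) ⋈[e=h] γ[v; MAX(g)→h](R)) → 3
  σ[e>4]((σ[f>=3](S) ⋈[e=h] γ[v; MAX(g)→h](R))) → 2
E2 subexpression sizes:
  S → 5
  σ[f>=3](S) → 5
  R → 5
  γ[v; MAX(g)→h](R) → 3
  (σ[f>=3](S) ⋈[e=h] γ[v; MAX(g)→h](R)) → 3
  σ[e<=4]((σ[f>=3](S) ⋈[e=h] γ[v; MAX(g)→h](R))) → 1

E1 result:
e | f | v | h
5 | 5 | p | 5
5 | 8 | p | 5
E2 result:
e | f | v | h
1 | 7 | r | 1
Witness: (5, 8, 'p', 5) appears 1× in E1 but 0× in E2.

no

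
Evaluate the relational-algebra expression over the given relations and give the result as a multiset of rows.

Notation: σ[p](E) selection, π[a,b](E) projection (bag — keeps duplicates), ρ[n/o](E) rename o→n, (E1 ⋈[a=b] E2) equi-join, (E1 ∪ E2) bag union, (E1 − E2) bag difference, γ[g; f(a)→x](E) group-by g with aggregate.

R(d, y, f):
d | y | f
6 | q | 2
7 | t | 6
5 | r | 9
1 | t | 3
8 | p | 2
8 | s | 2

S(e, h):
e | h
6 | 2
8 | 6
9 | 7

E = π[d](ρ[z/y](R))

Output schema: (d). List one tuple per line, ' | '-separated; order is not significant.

Subexpression sizes:
  R → 6
  ρ[z/y](R) → 6
  π[d](ρ[z/y](R)) → 6

== RESULT ==
d
1
5
6
7
8
8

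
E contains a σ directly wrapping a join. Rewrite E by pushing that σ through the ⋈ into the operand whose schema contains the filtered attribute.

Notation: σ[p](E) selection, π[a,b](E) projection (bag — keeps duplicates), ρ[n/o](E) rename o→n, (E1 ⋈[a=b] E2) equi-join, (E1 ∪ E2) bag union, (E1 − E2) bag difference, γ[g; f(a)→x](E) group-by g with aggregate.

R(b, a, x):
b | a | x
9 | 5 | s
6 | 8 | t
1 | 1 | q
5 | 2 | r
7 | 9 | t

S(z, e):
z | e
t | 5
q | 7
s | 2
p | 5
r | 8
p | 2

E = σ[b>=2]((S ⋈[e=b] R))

σ filters on b, owned by the right side.
E' = (S ⋈[e=b] σ[b>=2](R))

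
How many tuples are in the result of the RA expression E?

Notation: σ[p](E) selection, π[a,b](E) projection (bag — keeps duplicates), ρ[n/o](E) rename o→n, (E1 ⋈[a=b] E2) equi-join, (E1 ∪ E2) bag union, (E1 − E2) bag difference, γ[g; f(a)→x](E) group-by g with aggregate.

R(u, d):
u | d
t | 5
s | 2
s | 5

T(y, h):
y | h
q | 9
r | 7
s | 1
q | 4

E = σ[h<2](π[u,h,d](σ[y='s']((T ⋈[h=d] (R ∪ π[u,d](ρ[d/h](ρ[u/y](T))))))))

Row counts bottom-up:
  T → 4
  R → 3
  T → 4
  ρ[u/y](T) → 4
  ρ[d/h](ρ[u/y](T)) → 4
  π[u,d](ρ[d/h](ρ[u/y](T))) → 4
  (R ∪ π[u,d](ρ[d/h](ρ[u/y](T)))) → 7
  (T ⋈[h=d] (R ∪ π[u,d](ρ[d/h](ρ[u/y](T))))) → 4
  σ[y='s']((T ⋈[h=d] (R ∪ π[u,d](ρ[d/h](ρ[u/y](T)))))) → 1
  π[u,h,d](σ[y='s']((T ⋈[h=d] (R ∪ π[u,d](ρ[d/h](ρ[u/y](T))))))) → 1
  σ[h<2](π[u,h,d](σ[y='s']((T ⋈[h=d] (R ∪ π[u,d](ρ[d/h](ρ[u/y](T)))))))) → 1

|E| = 1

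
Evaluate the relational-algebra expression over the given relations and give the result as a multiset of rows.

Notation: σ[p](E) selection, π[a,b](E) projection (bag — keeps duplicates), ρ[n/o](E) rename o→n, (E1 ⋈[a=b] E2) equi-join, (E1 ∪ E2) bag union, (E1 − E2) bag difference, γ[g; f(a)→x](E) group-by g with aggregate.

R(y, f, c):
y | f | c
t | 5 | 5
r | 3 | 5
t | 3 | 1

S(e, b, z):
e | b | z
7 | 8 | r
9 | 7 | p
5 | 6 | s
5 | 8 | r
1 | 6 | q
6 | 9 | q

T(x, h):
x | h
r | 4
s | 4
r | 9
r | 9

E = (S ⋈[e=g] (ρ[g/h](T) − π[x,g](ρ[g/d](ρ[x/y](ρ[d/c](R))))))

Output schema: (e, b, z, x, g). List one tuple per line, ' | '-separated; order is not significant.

Stepwise |·|:
  S → 6
  T → 4
  ρ[g/h](T) → 4
  R → 3
  ρ[d/c](R) → 3
  ρ[x/y](ρ[d/c](R)) → 3
  ρ[g/d](ρ[x/y](ρ[d/c](R))) → 3
  π[x,g](ρ[g/d](ρ[x/y](ρ[d/c](R)))) → 3
  (ρ[g/h](T) − π[x,g](ρ[g/d](ρ[x/y](ρ[d/c](R))))) → 4
  (S ⋈[e=g] (ρ[g/h](T) − π[x,g](ρ[g/d](ρ[x/y](ρ[d/c](R)))))) → 2

== RESULT ==
e | b | z | x | g
9 | 7 | p | r | 9
9 | 7 | p | r | 9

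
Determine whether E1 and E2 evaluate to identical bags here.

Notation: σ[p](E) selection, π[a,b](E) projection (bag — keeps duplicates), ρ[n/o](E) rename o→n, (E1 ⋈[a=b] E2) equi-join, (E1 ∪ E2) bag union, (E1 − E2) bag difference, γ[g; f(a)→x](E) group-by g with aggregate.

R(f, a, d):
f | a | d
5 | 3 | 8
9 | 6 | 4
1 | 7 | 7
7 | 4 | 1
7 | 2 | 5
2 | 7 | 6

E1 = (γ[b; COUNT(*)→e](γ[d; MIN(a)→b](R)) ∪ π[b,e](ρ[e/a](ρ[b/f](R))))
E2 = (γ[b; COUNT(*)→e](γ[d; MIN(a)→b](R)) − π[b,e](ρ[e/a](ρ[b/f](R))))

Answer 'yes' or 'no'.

E1 subexpression sizes:
  R → 6
  γ[d; MIN(a)→b](R) → 6
  γ[b; COUNT(*)→e](γ[d; MIN(a)→b](R)) → 5
  R → 6
  ρ[b/f](R) → 6
  ρ[e/a](ρ[b/f](R)) → 6
  π[b,e](ρ[e/a](ρ[b/f](R))) → 6
  (γ[b; COUNT(*)→e](γ[d; MIN(a)→b](R)) ∪ π[b,e](ρ[e/a](ρ[b/f](R)))) → 11
E2 subexpression sizes:
  R → 6
  γ[d; MIN(a)→b](R) → 6
  γ[b; COUNT(*)→e](γ[d; MIN(a)→b](R)) → 5
  R → 6
  ρ[b/f](R) → 6
  ρ[e/a](ρ[b/f](R)) → 6
  π[b,e](ρ[e/a](ρ[b/f](R))) → 6
  (γ[b; COUNT(*)→e](γ[d; MIN(a)→b](R)) − π[b,e](ρ[e/a](ρ[b/f](R)))) → 4

E1 result:
b | e
1 | 7
2 | 1
2 | 7
3 | 1
4 | 1
5 | 3
6 | 1
7 | 2
7 | 2
7 | 4
9 | 6
E2 result:
b | e
2 | 1
3 | 1
4 | 1
6 | 1
Witness: (7, 4) appears 1× in E1 but 0× in E2.

no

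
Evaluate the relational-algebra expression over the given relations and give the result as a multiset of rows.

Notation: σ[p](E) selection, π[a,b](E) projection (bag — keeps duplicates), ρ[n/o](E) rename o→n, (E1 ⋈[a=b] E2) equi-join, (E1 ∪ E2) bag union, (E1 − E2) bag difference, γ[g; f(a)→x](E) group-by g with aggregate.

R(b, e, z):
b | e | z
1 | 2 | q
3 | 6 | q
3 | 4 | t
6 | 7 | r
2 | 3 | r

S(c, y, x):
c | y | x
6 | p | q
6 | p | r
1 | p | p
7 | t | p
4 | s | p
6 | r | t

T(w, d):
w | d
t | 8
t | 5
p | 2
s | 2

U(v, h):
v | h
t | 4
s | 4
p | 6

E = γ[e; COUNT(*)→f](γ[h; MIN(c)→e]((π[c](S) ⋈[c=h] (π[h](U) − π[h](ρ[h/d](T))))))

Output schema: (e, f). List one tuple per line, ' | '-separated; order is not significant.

Per-node cardinality:
  S → 6
  π[c](S) → 6
  U → 3
  π[h](U) → 3
  T → 4
  ρ[h/d](T) → 4
  π[h](ρ[h/d](T)) → 4
  (π[h](U) − π[h](ρ[h/d](T))) → 3
  (π[c](S) ⋈[c=h] (π[h](U) − π[h](ρ[h/d](T)))) → 5
  γ[h; MIN(c)→e]((π[c](S) ⋈[c=h] (π[h](U) − π[h](ρ[h/d](T))))) → 2
  γ[e; COUNT(*)→f](γ[h; MIN(c)→e]((π[c](S) ⋈[c=h] (π[h](U) − π[h](ρ[h/d](T)))))) → 2

== RESULT ==
e | f
4 | 1
6 | 1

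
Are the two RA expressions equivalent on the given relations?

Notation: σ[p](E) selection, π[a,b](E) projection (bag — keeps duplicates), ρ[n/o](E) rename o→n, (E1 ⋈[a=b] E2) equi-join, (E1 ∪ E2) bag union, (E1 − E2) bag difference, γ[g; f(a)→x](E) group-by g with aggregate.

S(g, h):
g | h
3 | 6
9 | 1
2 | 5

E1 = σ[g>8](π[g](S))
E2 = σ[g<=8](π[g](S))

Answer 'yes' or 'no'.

E1 subexpression sizes:
  S → 3
  π[g](S) → 3
  σ[g>8](π[g](S)) → 1
E2 subexpression sizes:
  S → 3
  π[g](S) → 3
  σ[g<=8](π[g](S)) → 2

E1 result:
g
9
E2 result:
g
2
3
Witness: (2,) appears 0× in E1 but 1× in E2.

no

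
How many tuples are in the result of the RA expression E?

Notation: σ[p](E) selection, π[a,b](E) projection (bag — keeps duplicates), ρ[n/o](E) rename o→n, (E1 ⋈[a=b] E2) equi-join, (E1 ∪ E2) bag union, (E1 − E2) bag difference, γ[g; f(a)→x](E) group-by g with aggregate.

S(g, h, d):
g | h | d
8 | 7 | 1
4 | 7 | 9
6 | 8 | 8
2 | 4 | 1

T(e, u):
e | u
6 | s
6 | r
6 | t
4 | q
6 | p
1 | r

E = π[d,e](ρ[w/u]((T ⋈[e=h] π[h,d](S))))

Stepwise |·|:
  T → 6
  S → 4
  π[h,d](S) → 4
  (T ⋈[e=h] π[h,d](S)) → 1
  ρ[w/u]((T ⋈[e=h] π[h,d](S))) → 1
  π[d,e](ρ[w/u]((T ⋈[e=h] π[h,d](S)))) → 1

|E| = 1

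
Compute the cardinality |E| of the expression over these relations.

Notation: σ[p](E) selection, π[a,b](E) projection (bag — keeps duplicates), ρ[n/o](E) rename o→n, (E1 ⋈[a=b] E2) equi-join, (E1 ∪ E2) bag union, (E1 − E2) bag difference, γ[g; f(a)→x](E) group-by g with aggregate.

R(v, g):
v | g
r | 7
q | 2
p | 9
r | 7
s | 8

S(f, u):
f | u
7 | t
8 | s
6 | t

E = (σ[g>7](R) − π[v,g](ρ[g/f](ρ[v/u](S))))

Per-node cardinality:
  R → 5
  σ[g>7](R) → 2
  S → 3
  ρ[v/u](S) → 3
  ρ[g/f](ρ[v/u](S)) → 3
  π[v,g](ρ[g/f](ρ[v/u](S))) → 3
  (σ[g>7](R) − π[v,g](ρ[g/f](ρ[v/u](S)))) → 1

|E| = 1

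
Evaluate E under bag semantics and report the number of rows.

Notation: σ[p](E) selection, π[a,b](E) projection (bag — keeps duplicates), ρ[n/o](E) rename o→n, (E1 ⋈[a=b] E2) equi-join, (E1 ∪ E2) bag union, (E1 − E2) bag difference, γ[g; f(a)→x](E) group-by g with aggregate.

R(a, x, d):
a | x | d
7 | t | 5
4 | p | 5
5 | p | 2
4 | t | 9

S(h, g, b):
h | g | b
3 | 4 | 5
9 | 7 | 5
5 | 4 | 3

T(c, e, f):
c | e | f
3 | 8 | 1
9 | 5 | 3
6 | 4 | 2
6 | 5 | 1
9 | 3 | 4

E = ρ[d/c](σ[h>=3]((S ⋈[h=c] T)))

Subexpression sizes:
  S → 3
  T → 5
  (S ⋈[h=c] T) → 3
  σ[h>=3]((S ⋈[h=c] T)) → 3
  ρ[d/c](σ[h>=3]((S ⋈[h=c] T))) → 3

|E| = 3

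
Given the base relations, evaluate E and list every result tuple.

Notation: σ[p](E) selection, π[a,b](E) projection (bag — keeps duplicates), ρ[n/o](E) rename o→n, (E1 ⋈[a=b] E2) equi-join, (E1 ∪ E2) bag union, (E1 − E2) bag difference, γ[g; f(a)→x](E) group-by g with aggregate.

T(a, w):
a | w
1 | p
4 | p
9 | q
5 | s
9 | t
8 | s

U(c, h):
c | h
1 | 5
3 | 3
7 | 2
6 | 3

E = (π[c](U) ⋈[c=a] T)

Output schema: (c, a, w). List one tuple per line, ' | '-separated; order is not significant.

Per-node cardinality:
  U → 4
  π[c](U) → 4
  T → 6
  (π[c](U) ⋈[c=a] T) → 1

== RESULT ==
c | a | w
1 | 1 | p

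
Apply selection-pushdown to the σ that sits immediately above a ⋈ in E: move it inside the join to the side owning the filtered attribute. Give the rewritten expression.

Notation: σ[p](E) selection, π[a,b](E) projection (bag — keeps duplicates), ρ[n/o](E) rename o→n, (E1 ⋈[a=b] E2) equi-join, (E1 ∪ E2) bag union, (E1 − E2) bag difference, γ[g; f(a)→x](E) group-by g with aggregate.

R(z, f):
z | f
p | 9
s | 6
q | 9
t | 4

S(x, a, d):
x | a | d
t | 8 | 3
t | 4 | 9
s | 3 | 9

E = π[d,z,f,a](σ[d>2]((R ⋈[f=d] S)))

σ filters on d, owned by the right side.
E' = π[d,z,f,a]((R ⋈[f=d] σ[d>2](S)))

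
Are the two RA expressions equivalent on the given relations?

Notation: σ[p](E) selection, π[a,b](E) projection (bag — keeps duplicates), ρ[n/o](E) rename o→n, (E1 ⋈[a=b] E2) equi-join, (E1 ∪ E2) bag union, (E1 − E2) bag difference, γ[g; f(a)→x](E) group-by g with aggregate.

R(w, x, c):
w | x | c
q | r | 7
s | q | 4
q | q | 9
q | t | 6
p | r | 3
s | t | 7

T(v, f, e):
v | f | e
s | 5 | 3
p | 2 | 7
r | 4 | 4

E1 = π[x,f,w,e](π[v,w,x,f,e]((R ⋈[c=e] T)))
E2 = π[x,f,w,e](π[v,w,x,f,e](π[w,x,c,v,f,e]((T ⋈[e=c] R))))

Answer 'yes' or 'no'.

E1 per-node cardinality:
  R → 6
  T → 3
  (R ⋈[c=e] T) → 4
  π[v,w,x,f,e]((R ⋈[c=e] T)) → 4
  π[x,f,w,e](π[v,w,x,f,e]((R ⋈[c=e] T))) → 4
E2 per-node cardinality:
  T → 3
  R → 6
  (T ⋈[e=c] R) → 4
  π[w,x,c,v,f,e]((T ⋈[e=c] R)) → 4
  π[v,w,x,f,e](π[w,x,c,v,f,e]((T ⋈[e=c] R))) → 4
  π[x,f,w,e](π[v,w,x,f,e](π[w,x,c,v,f,e]((T ⋈[e=c] R)))) → 4

E1 and E2 produce the same multiset:
x | f | w | e
q | 4 | s | 4
r | 2 | q | 7
r | 5 | p | 3
t | 2 | s | 7

yes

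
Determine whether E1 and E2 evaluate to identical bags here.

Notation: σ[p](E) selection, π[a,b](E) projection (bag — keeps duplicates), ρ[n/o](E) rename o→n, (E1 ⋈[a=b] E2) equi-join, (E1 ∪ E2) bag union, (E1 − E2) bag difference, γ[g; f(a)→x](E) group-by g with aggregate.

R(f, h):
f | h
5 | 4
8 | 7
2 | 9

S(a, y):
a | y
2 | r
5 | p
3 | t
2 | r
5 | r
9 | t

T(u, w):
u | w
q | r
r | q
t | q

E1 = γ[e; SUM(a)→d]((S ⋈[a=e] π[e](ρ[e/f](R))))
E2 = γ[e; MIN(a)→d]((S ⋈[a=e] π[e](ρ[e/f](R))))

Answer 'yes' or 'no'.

E1 subexpression sizes:
  S → 6
  R → 3
  ρ[e/f](R) → 3
  π[e](ρ[e/f](R)) → 3
  (S ⋈[a=e] π[e](ρ[e/f](R))) → 4
  γ[e; SUM(a)→d]((S ⋈[a=e] π[e](ρ[e/f](R)))) → 2
E2 subexpression sizes:
  S → 6
  R → 3
  ρ[e/f](R) → 3
  π[e](ρ[e/f](R)) → 3
  (S ⋈[a=e] π[e](ρ[e/f](R))) → 4
  γ[e; MIN(a)→d]((S ⋈[a=e] π[e](ρ[e/f](R)))) → 2

E1 result:
e | d
2 | 4
5 | 10
E2 result:
e | d
2 | 2
5 | 5
Witness: (2, 4) appears 1× in E1 but 0× in E2.

no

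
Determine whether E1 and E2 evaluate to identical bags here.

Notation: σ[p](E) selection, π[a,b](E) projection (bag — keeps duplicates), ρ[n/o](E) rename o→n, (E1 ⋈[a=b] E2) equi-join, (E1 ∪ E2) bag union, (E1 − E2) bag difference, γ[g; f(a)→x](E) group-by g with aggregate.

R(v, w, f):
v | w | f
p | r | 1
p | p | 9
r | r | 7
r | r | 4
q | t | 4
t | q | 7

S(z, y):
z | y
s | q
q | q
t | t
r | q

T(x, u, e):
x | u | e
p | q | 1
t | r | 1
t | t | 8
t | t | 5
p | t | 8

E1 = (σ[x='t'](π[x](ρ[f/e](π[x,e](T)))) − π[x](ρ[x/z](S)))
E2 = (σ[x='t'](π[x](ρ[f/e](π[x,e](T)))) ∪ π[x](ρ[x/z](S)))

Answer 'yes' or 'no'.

E1 stepwise |·|:
  T → 5
  π[x,e](T) → 5
  ρ[f/e](π[x,e](T)) → 5
  π[x](ρ[f/e](π[x,e](T))) → 5
  σ[x='t'](π[x](ρ[f/e](π[x,e](T)))) → 3
  S → 4
  ρ[x/z](S) → 4
  π[x](ρ[x/z](S)) → 4
  (σ[x='t'](π[x](ρ[f/e](π[x,e](T)))) − π[x](ρ[x/z](S))) → 2
E2 stepwise |·|:
  T → 5
  π[x,e](T) → 5
  ρ[f/e](π[x,e](T)) → 5
  π[x](ρ[f/e](π[x,e](T))) → 5
  σ[x='t'](π[x](ρ[f/e](π[x,e](T)))) → 3
  S → 4
  ρ[x/z](S) → 4
  π[x](ρ[x/z](S)) → 4
  (σ[x='t'](π[x](ρ[f/e](π[x,e](T)))) ∪ π[x](ρ[x/z](S))) → 7

E1 result:
x
t
t
E2 result:
x
q
r
s
t
t
t
t
Witness: ('q',) appears 0× in E1 but 1× in E2.

no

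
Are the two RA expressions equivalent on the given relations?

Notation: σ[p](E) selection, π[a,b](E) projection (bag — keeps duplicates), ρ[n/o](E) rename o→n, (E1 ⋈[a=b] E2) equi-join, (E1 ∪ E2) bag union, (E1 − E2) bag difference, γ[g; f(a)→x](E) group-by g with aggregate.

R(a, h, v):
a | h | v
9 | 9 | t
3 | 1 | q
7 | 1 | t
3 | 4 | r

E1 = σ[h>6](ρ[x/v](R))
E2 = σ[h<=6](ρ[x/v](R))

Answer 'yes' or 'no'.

E1 stepwise |·|:
  R → 4
  ρ[x/v](R) → 4
  σ[h>6](ρ[x/v](R)) → 1
E2 stepwise |·|:
  R → 4
  ρ[x/v](R) → 4
  σ[h<=6](ρ[x/v](R)) → 3

E1 result:
a | h | x
9 | 9 | t
E2 result:
a | h | x
3 | 1 | q
3 | 4 | r
7 | 1 | t
Witness: (9, 9, 't') appears 1× in E1 but 0× in E2.

no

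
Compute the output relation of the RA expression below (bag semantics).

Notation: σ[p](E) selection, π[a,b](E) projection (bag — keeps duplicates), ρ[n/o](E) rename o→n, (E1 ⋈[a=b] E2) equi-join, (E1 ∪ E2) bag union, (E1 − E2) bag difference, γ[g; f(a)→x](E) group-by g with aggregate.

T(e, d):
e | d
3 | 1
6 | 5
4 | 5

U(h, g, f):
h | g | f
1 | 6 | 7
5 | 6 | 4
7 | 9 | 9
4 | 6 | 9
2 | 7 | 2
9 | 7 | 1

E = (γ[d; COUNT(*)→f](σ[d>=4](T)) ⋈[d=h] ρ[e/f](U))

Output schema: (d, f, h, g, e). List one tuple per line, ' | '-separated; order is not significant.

Per-node cardinality:
  T → 3
  σ[d>=4](T) → 2
  γ[d; COUNT(*)→f](σ[d>=4](T)) → 1
  U → 6
  ρ[e/f](U) → 6
  (γ[d; COUNT(*)→f](σ[d>=4](T)) ⋈[d=h] ρ[e/f](U)) → 1

== RESULT ==
d | f | h | g | e
5 | 2 | 5 | 6 | 4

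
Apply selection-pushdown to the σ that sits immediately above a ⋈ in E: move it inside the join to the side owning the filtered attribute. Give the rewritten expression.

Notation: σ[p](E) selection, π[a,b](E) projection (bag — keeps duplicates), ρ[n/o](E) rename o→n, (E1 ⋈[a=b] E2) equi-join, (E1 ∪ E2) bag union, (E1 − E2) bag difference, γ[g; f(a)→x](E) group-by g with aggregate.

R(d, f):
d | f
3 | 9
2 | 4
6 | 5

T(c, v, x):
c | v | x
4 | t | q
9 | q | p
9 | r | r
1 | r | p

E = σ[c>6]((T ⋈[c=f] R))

σ filters on c, owned by the left side.
E' = (σ[c>6](T) ⋈[c=f] R)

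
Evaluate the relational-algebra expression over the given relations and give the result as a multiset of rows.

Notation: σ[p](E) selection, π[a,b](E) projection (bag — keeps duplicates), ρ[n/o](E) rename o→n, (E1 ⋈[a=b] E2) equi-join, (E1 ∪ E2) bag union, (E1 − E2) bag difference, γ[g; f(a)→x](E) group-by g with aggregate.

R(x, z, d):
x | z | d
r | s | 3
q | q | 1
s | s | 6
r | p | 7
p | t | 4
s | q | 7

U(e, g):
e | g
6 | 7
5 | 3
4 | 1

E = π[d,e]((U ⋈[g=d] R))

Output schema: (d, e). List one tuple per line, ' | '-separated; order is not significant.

Row counts bottom-up:
  U → 3
  R → 6
  (U ⋈[g=d] R) → 4
  π[d,e]((U ⋈[g=d] R)) → 4

== RESULT ==
d | e
1 | 4
3 | 5
7 | 6
7 | 6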